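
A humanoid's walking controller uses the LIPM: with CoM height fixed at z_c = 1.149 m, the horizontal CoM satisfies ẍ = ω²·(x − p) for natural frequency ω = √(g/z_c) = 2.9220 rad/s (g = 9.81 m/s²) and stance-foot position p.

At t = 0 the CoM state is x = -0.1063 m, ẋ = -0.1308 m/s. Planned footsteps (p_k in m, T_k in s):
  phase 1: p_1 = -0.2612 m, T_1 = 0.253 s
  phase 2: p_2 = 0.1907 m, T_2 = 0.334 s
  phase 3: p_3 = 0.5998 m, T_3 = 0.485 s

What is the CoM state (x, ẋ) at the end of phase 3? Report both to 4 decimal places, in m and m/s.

phase 1: p=-0.2612, T=0.253, ωT=0.739266, cosh=1.285931, sinh=0.808467; start (x,ẋ)=(-0.106300, -0.130800) → end (x,ẋ)=(-0.098199, 0.197727)
phase 2: p=0.1907, T=0.334, ωT=0.975948, cosh=1.515258, sinh=1.138423; start (x,ẋ)=(-0.098199, 0.197727) → end (x,ẋ)=(-0.170022, -0.661409)
phase 3: p=0.5998, T=0.485, ωT=1.417170, cosh=2.183914, sinh=1.941515; start (x,ẋ)=(-0.170022, -0.661409) → end (x,ẋ)=(-1.520897, -5.811743)

x = -1.5209, ẋ = -5.8117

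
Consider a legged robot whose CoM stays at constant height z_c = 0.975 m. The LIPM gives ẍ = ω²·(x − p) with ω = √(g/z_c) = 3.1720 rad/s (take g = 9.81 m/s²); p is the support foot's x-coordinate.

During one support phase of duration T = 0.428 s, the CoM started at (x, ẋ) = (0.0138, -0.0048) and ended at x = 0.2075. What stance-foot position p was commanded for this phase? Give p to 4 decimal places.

p = -0.1694

ωT = 3.1720·0.428 = 1.357616; cosh(ωT) = 2.072095, sinh(ωT) = 1.814821
x(T) = p + (x₀−p)·cosh(ωT) + (ẋ₀/ω)·sinh(ωT) ⇒ p·(1 − cosh) = x(T) − x₀·cosh − (ẋ₀/ω)·sinh
numerator   = 0.2075 − (0.0138)·2.072095 − (-0.0048/3.1720)·1.814821 = 0.181651
denominator = 1 − 2.072095 = -1.072095
p = 0.181651 / -1.072095 = -0.1694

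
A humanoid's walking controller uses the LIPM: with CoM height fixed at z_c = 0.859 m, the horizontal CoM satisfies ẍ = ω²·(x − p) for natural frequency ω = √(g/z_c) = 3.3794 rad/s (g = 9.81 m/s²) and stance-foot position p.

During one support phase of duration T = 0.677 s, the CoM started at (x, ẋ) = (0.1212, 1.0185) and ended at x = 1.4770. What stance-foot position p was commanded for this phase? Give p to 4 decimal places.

ωT = 3.3794·0.677 = 2.287854; cosh(ωT) = 4.977625, sinh(ωT) = 4.876141
x(T) = p + (x₀−p)·cosh(ωT) + (ẋ₀/ω)·sinh(ωT) ⇒ p·(1 − cosh) = x(T) − x₀·cosh − (ẋ₀/ω)·sinh
numerator   = 1.4770 − (0.1212)·4.977625 − (1.0185/3.3794)·4.876141 = -0.595883
denominator = 1 − 4.977625 = -3.977625
p = -0.595883 / -3.977625 = 0.1498

p = 0.1498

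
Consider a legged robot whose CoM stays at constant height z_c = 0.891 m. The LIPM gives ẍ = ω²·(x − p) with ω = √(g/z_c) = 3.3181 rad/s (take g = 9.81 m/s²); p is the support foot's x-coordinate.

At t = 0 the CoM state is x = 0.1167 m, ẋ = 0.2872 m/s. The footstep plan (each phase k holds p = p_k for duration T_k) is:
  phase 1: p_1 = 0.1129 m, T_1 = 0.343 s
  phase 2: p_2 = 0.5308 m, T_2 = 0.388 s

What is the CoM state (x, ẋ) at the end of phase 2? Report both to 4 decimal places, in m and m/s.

x = 0.2232, ẋ = -0.6136

phase 1: p=0.1129, T=0.343, ωT=1.138108, cosh=1.720642, sinh=1.400217; start (x,ẋ)=(0.116700, 0.287200) → end (x,ẋ)=(0.240635, 0.511823)
phase 2: p=0.5308, T=0.388, ωT=1.287423, cosh=1.949709, sinh=1.673728; start (x,ẋ)=(0.240635, 0.511823) → end (x,ẋ)=(0.223239, -0.613552)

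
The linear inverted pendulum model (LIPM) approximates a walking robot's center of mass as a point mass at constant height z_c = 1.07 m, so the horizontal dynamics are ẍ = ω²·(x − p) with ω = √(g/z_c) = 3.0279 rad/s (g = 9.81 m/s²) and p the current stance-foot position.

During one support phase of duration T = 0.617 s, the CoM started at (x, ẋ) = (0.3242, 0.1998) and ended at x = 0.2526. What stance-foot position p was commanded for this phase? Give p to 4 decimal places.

ωT = 3.0279·0.617 = 1.868214; cosh(ωT) = 3.315560, sinh(ωT) = 3.161161
x(T) = p + (x₀−p)·cosh(ωT) + (ẋ₀/ω)·sinh(ωT) ⇒ p·(1 − cosh) = x(T) − x₀·cosh − (ẋ₀/ω)·sinh
numerator   = 0.2526 − (0.3242)·3.315560 − (0.1998/3.0279)·3.161161 = -1.030898
denominator = 1 − 3.315560 = -2.315560
p = -1.030898 / -2.315560 = 0.4452

p = 0.4452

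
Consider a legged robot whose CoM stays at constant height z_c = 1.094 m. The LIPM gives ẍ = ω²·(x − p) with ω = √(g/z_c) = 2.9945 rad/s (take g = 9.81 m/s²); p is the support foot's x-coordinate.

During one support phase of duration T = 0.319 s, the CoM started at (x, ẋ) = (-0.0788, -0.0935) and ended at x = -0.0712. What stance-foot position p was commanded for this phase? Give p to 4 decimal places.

ωT = 2.9945·0.319 = 0.955245; cosh(ωT) = 1.492013, sinh(ωT) = 1.107295
x(T) = p + (x₀−p)·cosh(ωT) + (ẋ₀/ω)·sinh(ωT) ⇒ p·(1 − cosh) = x(T) − x₀·cosh − (ẋ₀/ω)·sinh
numerator   = -0.0712 − (-0.0788)·1.492013 − (-0.0935/2.9945)·1.107295 = 0.080945
denominator = 1 − 1.492013 = -0.492013
p = 0.080945 / -0.492013 = -0.1645

p = -0.1645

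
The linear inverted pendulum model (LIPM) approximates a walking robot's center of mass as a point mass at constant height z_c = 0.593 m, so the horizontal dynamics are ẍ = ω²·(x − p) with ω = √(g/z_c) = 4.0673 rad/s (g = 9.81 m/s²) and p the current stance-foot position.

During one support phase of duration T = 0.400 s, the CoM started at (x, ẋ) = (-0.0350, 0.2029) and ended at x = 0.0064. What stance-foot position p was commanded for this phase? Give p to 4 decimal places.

p = 0.0141

ωT = 4.0673·0.400 = 1.626920; cosh(ωT) = 2.642356, sinh(ωT) = 2.445823
x(T) = p + (x₀−p)·cosh(ωT) + (ẋ₀/ω)·sinh(ωT) ⇒ p·(1 − cosh) = x(T) − x₀·cosh − (ẋ₀/ω)·sinh
numerator   = 0.0064 − (-0.0350)·2.642356 − (0.2029/4.0673)·2.445823 = -0.023129
denominator = 1 − 2.642356 = -1.642356
p = -0.023129 / -1.642356 = 0.0141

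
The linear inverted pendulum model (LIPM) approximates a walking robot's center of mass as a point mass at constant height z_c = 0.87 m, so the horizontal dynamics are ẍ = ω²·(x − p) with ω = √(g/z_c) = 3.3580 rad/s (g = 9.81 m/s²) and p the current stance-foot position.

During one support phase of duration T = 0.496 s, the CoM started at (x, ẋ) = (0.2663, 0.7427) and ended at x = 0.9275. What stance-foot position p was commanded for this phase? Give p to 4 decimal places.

p = 0.2104

ωT = 3.3580·0.496 = 1.665568; cosh(ωT) = 2.738880, sinh(ωT) = 2.549797
x(T) = p + (x₀−p)·cosh(ωT) + (ẋ₀/ω)·sinh(ωT) ⇒ p·(1 − cosh) = x(T) − x₀·cosh − (ẋ₀/ω)·sinh
numerator   = 0.9275 − (0.2663)·2.738880 − (0.7427/3.3580)·2.549797 = -0.365811
denominator = 1 − 2.738880 = -1.738880
p = -0.365811 / -1.738880 = 0.2104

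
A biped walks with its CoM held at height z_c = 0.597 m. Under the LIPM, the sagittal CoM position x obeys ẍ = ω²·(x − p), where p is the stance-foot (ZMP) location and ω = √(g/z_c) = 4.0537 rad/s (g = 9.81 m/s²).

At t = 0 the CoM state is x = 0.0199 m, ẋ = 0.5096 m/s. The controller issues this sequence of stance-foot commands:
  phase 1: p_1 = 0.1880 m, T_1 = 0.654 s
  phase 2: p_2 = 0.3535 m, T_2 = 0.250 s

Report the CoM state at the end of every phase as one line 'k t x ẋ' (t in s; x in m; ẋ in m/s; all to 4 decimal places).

phase 1: p=0.1880, T=0.654, ωT=2.651120, cosh=7.120235, sinh=7.049663; start (x,ẋ)=(0.019900, 0.509600) → end (x,ẋ)=(-0.122682, -1.175359)
phase 2: p=0.3535, T=0.250, ωT=1.013425, cosh=1.558997, sinh=1.196024; start (x,ẋ)=(-0.122682, -1.175359) → end (x,ẋ)=(-0.735650, -4.141064)

1 0.6540 -0.1227 -1.1754
2 0.9040 -0.7357 -4.1411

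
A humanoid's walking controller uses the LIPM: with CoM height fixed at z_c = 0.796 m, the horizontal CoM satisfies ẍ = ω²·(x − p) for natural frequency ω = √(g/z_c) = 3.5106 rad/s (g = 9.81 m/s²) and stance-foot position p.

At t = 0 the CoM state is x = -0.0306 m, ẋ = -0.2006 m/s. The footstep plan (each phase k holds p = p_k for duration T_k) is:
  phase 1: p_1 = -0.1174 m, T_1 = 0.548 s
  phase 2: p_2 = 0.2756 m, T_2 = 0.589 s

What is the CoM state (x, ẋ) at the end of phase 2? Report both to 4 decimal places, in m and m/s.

phase 1: p=-0.1174, T=0.548, ωT=1.923809, cosh=3.496519, sinh=3.350469; start (x,ẋ)=(-0.030600, -0.200600) → end (x,ẋ)=(-0.005352, 0.319554)
phase 2: p=0.2756, T=0.589, ωT=2.067743, cosh=4.016715, sinh=3.890245; start (x,ẋ)=(-0.005352, 0.319554) → end (x,ẋ)=(-0.498794, -2.553433)

x = -0.4988, ẋ = -2.5534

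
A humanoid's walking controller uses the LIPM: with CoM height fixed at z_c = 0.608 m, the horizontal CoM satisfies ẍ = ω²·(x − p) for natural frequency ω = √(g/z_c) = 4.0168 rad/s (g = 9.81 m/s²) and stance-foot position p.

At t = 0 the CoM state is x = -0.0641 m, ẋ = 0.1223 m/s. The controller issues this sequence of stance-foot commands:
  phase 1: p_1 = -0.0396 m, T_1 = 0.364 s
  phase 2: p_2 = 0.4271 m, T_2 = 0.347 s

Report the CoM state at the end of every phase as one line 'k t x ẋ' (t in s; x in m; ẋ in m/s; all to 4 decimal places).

1 0.3640 -0.0331 0.0771
2 0.7110 -0.5211 -3.3310

phase 1: p=-0.0396, T=0.364, ωT=1.462115, cosh=2.273411, sinh=2.041666; start (x,ẋ)=(-0.064100, 0.122300) → end (x,ẋ)=(-0.033136, 0.077115)
phase 2: p=0.4271, T=0.347, ωT=1.393830, cosh=2.139189, sinh=1.891066; start (x,ẋ)=(-0.033136, 0.077115) → end (x,ẋ)=(-0.521127, -3.331003)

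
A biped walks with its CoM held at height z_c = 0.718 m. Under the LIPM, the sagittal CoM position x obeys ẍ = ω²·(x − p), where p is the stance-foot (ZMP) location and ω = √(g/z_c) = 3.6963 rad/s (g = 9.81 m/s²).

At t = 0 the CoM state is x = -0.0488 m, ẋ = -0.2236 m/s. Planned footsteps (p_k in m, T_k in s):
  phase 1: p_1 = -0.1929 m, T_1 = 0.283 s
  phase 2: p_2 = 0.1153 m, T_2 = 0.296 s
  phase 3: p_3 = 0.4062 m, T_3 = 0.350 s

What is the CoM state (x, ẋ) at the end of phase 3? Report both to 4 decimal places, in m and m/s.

phase 1: p=-0.1929, T=0.283, ωT=1.046053, cosh=1.598858, sinh=1.247536; start (x,ẋ)=(-0.048800, -0.223600) → end (x,ẋ)=(-0.037972, 0.306979)
phase 2: p=0.1153, T=0.296, ωT=1.094105, cosh=1.660674, sinh=1.325834; start (x,ẋ)=(-0.037972, 0.306979) → end (x,ẋ)=(-0.029123, -0.241344)
phase 3: p=0.4062, T=0.350, ωT=1.293705, cosh=1.960262, sinh=1.686009; start (x,ẋ)=(-0.029123, -0.241344) → end (x,ẋ)=(-0.557233, -3.186029)

x = -0.5572, ẋ = -3.1860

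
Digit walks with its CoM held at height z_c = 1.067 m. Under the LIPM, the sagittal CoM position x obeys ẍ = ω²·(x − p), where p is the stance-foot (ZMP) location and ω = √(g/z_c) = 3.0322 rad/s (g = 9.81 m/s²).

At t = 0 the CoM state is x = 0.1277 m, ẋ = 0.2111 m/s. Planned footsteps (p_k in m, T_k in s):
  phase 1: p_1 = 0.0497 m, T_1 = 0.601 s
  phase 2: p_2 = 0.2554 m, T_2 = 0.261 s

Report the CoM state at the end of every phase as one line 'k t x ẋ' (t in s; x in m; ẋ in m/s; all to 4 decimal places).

phase 1: p=0.0497, T=0.601, ωT=1.822352, cosh=3.174019, sinh=3.012374; start (x,ẋ)=(0.127700, 0.211100) → end (x,ẋ)=(0.506993, 1.382497)
phase 2: p=0.2554, T=0.261, ωT=0.791404, cosh=1.329850, sinh=0.876642; start (x,ẋ)=(0.506993, 1.382497) → end (x,ẋ)=(0.989676, 2.507287)

1 0.6010 0.5070 1.3825
2 0.8620 0.9897 2.5073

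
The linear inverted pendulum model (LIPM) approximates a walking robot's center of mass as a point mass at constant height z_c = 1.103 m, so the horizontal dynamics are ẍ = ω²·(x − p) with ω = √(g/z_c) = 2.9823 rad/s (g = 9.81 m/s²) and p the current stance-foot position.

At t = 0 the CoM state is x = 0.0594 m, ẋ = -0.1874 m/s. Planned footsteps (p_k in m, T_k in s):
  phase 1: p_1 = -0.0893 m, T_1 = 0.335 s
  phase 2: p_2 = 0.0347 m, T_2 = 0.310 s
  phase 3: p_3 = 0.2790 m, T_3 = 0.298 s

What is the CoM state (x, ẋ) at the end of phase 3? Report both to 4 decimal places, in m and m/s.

phase 1: p=-0.0893, T=0.335, ωT=0.999071, cosh=1.541989, sinh=1.173767; start (x,ẋ)=(0.059400, -0.187400) → end (x,ẋ)=(0.066237, 0.231560)
phase 2: p=0.0347, T=0.310, ωT=0.924513, cosh=1.458682, sinh=1.061958; start (x,ẋ)=(0.066237, 0.231560) → end (x,ẋ)=(0.163158, 0.437653)
phase 3: p=0.2790, T=0.298, ωT=0.888725, cosh=1.421604, sinh=1.010424; start (x,ẋ)=(0.163158, 0.437653) → end (x,ẋ)=(0.262599, 0.273092)

x = 0.2626, ẋ = 0.2731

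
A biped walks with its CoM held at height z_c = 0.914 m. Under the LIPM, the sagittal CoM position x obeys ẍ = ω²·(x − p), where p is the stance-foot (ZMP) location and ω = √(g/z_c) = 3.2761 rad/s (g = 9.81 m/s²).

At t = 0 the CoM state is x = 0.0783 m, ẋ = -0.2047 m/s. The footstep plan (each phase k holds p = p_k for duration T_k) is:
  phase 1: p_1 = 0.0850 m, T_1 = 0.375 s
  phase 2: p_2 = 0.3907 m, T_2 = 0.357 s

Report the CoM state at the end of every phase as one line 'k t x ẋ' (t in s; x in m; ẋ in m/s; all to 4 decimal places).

phase 1: p=0.0850, T=0.375, ωT=1.228538, cosh=1.854475, sinh=1.561755; start (x,ẋ)=(0.078300, -0.204700) → end (x,ẋ)=(-0.025008, -0.413891)
phase 2: p=0.3907, T=0.357, ωT=1.169568, cosh=1.765551, sinh=1.455049; start (x,ẋ)=(-0.025008, -0.413891) → end (x,ẋ)=(-0.527079, -2.712379)

1 0.3750 -0.0250 -0.4139
2 0.7320 -0.5271 -2.7124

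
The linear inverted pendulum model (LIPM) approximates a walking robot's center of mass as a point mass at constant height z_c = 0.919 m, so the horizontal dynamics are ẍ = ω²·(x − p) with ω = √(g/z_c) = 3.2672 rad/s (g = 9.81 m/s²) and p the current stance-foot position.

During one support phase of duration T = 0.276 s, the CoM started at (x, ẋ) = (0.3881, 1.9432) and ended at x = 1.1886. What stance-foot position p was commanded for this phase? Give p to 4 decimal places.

ωT = 3.2672·0.276 = 0.901747; cosh(ωT) = 1.434882, sinh(ωT) = 1.029022
x(T) = p + (x₀−p)·cosh(ωT) + (ẋ₀/ω)·sinh(ωT) ⇒ p·(1 − cosh) = x(T) − x₀·cosh − (ẋ₀/ω)·sinh
numerator   = 1.1886 − (0.3881)·1.434882 − (1.9432/3.2672)·1.029022 = 0.019701
denominator = 1 − 1.434882 = -0.434882
p = 0.019701 / -0.434882 = -0.0453

p = -0.0453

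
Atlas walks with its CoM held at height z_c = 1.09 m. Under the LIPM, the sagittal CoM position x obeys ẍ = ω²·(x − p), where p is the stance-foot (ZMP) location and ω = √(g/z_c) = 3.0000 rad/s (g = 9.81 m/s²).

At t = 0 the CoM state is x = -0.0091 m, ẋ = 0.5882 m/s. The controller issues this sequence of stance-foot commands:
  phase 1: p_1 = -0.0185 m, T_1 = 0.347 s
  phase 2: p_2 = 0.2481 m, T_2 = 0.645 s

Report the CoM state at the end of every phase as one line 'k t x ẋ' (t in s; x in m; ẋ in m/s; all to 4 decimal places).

1 0.3470 0.2395 0.9717
2 0.9920 1.3156 3.3467

phase 1: p=-0.0185, T=0.347, ωT=1.041000, cosh=1.592575, sinh=1.239473; start (x,ẋ)=(-0.009100, 0.588200) → end (x,ẋ)=(0.239490, 0.971705)
phase 2: p=0.2481, T=0.645, ωT=1.935000, cosh=3.534234, sinh=3.389810; start (x,ẋ)=(0.239490, 0.971705) → end (x,ẋ)=(1.315634, 3.346671)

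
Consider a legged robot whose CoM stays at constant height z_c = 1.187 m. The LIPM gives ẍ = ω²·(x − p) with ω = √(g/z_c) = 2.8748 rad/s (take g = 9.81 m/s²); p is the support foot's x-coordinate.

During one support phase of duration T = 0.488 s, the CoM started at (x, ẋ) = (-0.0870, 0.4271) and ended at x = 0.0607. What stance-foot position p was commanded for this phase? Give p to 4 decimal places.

p = 0.0307

ωT = 2.8748·0.488 = 1.402902; cosh(ωT) = 2.156435, sinh(ωT) = 1.910552
x(T) = p + (x₀−p)·cosh(ωT) + (ẋ₀/ω)·sinh(ωT) ⇒ p·(1 − cosh) = x(T) − x₀·cosh − (ẋ₀/ω)·sinh
numerator   = 0.0607 − (-0.0870)·2.156435 − (0.4271/2.8748)·1.910552 = -0.035535
denominator = 1 − 2.156435 = -1.156435
p = -0.035535 / -1.156435 = 0.0307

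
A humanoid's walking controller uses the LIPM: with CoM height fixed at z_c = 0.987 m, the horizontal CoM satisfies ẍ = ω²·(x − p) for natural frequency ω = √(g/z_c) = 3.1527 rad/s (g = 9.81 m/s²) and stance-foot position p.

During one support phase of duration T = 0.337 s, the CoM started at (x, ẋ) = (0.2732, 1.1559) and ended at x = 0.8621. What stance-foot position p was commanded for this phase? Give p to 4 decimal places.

ωT = 3.1527·0.337 = 1.062460; cosh(ωT) = 1.619542, sinh(ωT) = 1.273938
x(T) = p + (x₀−p)·cosh(ωT) + (ẋ₀/ω)·sinh(ωT) ⇒ p·(1 − cosh) = x(T) − x₀·cosh − (ẋ₀/ω)·sinh
numerator   = 0.8621 − (0.2732)·1.619542 − (1.1559/3.1527)·1.273938 = -0.047433
denominator = 1 − 1.619542 = -0.619542
p = -0.047433 / -0.619542 = 0.0766

p = 0.0766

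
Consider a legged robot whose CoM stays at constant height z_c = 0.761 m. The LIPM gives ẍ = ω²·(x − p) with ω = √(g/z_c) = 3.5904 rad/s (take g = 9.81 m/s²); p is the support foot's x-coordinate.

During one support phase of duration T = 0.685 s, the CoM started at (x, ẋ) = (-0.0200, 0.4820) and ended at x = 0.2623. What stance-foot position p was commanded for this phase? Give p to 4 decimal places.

ωT = 3.5904·0.685 = 2.459424; cosh(ωT) = 5.891778, sinh(ωT) = 5.806294
x(T) = p + (x₀−p)·cosh(ωT) + (ẋ₀/ω)·sinh(ωT) ⇒ p·(1 − cosh) = x(T) − x₀·cosh − (ẋ₀/ω)·sinh
numerator   = 0.2623 − (-0.0200)·5.891778 − (0.4820/3.5904)·5.806294 = -0.399341
denominator = 1 − 5.891778 = -4.891778
p = -0.399341 / -4.891778 = 0.0816

p = 0.0816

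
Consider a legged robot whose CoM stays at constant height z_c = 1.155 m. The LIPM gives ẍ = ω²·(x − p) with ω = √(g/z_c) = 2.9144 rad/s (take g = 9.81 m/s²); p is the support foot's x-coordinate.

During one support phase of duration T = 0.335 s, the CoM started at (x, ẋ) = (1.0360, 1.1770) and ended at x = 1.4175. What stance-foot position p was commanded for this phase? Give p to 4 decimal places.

p = 1.1882

ωT = 2.9144·0.335 = 0.976324; cosh(ωT) = 1.515686, sinh(ωT) = 1.138993
x(T) = p + (x₀−p)·cosh(ωT) + (ẋ₀/ω)·sinh(ωT) ⇒ p·(1 − cosh) = x(T) − x₀·cosh − (ẋ₀/ω)·sinh
numerator   = 1.4175 − (1.0360)·1.515686 − (1.1770/2.9144)·1.138993 = -0.612741
denominator = 1 − 1.515686 = -0.515686
p = -0.612741 / -0.515686 = 1.1882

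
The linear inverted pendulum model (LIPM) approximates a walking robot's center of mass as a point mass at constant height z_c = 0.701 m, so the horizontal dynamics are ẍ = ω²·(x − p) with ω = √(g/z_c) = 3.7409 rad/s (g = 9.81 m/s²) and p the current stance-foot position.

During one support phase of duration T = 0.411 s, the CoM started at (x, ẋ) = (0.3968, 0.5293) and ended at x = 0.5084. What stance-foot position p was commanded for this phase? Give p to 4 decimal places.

ωT = 3.7409·0.411 = 1.537510; cosh(ωT) = 2.433953, sinh(ωT) = 2.219037
x(T) = p + (x₀−p)·cosh(ωT) + (ẋ₀/ω)·sinh(ωT) ⇒ p·(1 − cosh) = x(T) − x₀·cosh − (ẋ₀/ω)·sinh
numerator   = 0.5084 − (0.3968)·2.433953 − (0.5293/3.7409)·2.219037 = -0.771364
denominator = 1 − 2.433953 = -1.433953
p = -0.771364 / -1.433953 = 0.5379

p = 0.5379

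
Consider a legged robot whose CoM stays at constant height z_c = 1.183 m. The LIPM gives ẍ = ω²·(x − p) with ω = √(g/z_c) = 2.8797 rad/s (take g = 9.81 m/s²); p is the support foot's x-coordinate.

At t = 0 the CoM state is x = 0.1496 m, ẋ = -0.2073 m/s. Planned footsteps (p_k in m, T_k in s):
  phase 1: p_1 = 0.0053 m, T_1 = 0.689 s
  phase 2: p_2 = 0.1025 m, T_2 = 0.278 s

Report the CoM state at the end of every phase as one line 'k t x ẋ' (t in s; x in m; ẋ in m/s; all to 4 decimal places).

1 0.6890 0.2831 0.7144
2 0.9670 0.5647 1.4181

phase 1: p=0.0053, T=0.689, ωT=1.984113, cosh=3.705049, sinh=3.567547; start (x,ẋ)=(0.149600, -0.207300) → end (x,ẋ)=(0.283123, 0.714404)
phase 2: p=0.1025, T=0.278, ωT=0.800557, cosh=1.337929, sinh=0.888851; start (x,ẋ)=(0.283123, 0.714404) → end (x,ẋ)=(0.564669, 1.418149)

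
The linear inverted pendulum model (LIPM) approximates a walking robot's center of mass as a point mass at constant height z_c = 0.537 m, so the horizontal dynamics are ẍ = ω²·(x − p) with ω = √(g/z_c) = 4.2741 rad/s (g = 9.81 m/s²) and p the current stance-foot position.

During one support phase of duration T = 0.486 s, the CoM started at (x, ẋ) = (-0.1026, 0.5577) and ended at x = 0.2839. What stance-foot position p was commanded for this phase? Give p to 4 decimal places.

ωT = 4.2741·0.486 = 2.077213; cosh(ωT) = 4.053734, sinh(ωT) = 3.928455
x(T) = p + (x₀−p)·cosh(ωT) + (ẋ₀/ω)·sinh(ωT) ⇒ p·(1 − cosh) = x(T) − x₀·cosh − (ẋ₀/ω)·sinh
numerator   = 0.2839 − (-0.1026)·4.053734 − (0.5577/4.2741)·3.928455 = 0.187214
denominator = 1 − 4.053734 = -3.053734
p = 0.187214 / -3.053734 = -0.0613

p = -0.0613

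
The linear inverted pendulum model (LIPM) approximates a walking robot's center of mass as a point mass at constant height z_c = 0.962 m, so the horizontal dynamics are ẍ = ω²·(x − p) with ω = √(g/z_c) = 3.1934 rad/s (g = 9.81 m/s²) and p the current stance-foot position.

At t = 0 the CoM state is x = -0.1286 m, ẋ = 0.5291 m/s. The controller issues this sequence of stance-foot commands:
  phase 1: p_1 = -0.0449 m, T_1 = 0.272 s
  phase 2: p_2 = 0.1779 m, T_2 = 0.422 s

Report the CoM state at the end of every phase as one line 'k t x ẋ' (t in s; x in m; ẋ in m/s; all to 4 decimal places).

1 0.2720 0.0005 0.4791
2 0.6940 0.0827 -0.0324

phase 1: p=-0.0449, T=0.272, ωT=0.868605, cosh=1.401560, sinh=0.982023; start (x,ẋ)=(-0.128600, 0.529100) → end (x,ẋ)=(0.000496, 0.479083)
phase 2: p=0.1779, T=0.422, ωT=1.347615, cosh=2.054048, sinh=1.794188; start (x,ẋ)=(0.000496, 0.479083) → end (x,ẋ)=(0.082674, -0.032386)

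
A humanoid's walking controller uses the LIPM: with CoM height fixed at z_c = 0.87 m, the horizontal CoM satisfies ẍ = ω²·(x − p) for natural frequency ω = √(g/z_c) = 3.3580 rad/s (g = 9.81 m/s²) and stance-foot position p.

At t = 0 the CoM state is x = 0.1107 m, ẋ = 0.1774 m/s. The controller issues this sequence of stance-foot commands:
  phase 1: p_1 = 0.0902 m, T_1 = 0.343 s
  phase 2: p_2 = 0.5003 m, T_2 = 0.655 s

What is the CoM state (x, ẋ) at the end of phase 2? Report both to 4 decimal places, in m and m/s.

x = -0.3263, ẋ = -2.6191

phase 1: p=0.0902, T=0.343, ωT=1.151794, cosh=1.739967, sinh=1.423897; start (x,ẋ)=(0.110700, 0.177400) → end (x,ẋ)=(0.201092, 0.406690)
phase 2: p=0.5003, T=0.655, ωT=2.199490, cosh=4.565636, sinh=4.454776; start (x,ẋ)=(0.201092, 0.406690) → end (x,ẋ)=(-0.326252, -2.619090)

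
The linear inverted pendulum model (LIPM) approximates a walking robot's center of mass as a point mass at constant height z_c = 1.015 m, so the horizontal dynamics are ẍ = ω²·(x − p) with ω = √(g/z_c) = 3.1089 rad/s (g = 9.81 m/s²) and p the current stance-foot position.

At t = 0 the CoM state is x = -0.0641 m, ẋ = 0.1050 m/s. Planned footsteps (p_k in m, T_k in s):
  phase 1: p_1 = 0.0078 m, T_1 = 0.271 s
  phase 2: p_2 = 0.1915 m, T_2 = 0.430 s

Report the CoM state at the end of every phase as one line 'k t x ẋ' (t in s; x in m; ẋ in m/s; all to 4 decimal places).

1 0.2710 -0.0592 -0.0669
2 0.7010 -0.3568 -1.5174

phase 1: p=0.0078, T=0.271, ωT=0.842512, cosh=1.376410, sinh=0.945783; start (x,ẋ)=(-0.064100, 0.105000) → end (x,ẋ)=(-0.059221, -0.066888)
phase 2: p=0.1915, T=0.430, ωT=1.336827, cosh=2.034811, sinh=1.772134; start (x,ẋ)=(-0.059221, -0.066888) → end (x,ẋ)=(-0.356797, -1.517423)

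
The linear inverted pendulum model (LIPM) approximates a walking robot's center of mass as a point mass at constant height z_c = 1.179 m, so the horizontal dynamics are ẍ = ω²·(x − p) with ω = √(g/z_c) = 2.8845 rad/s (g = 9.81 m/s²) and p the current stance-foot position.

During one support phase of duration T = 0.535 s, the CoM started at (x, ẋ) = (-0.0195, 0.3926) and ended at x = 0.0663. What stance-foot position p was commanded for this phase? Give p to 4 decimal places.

ωT = 2.8845·0.535 = 1.543208; cosh(ωT) = 2.446635, sinh(ωT) = 2.232941
x(T) = p + (x₀−p)·cosh(ωT) + (ẋ₀/ω)·sinh(ωT) ⇒ p·(1 − cosh) = x(T) − x₀·cosh − (ẋ₀/ω)·sinh
numerator   = 0.0663 − (-0.0195)·2.446635 − (0.3926/2.8845)·2.232941 = -0.189909
denominator = 1 − 2.446635 = -1.446635
p = -0.189909 / -1.446635 = 0.1313

p = 0.1313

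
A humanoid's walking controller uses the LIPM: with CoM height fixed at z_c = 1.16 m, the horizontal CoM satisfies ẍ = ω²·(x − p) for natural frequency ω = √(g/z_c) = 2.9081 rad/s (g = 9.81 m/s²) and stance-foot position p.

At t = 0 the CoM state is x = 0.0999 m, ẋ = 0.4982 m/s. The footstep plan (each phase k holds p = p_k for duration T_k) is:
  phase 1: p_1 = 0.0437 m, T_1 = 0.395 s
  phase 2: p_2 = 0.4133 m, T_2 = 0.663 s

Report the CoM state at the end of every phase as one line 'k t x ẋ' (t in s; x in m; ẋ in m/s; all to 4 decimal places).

phase 1: p=0.0437, T=0.395, ωT=1.148700, cosh=1.735569, sinh=1.418520; start (x,ẋ)=(0.099900, 0.498200) → end (x,ẋ)=(0.384252, 1.096496)
phase 2: p=0.4133, T=0.663, ωT=1.928070, cosh=3.510828, sinh=3.365400; start (x,ẋ)=(0.384252, 1.096496) → end (x,ẋ)=(1.580239, 3.565321)

1 0.3950 0.3843 1.0965
2 1.0580 1.5802 3.5653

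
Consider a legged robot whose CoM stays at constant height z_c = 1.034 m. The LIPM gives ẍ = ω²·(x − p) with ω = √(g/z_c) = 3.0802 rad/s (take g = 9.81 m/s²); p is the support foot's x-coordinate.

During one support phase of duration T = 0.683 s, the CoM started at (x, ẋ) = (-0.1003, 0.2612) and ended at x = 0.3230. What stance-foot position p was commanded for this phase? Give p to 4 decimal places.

p = -0.1259

ωT = 3.0802·0.683 = 2.103777; cosh(ωT) = 4.159532, sinh(ωT) = 4.037537
x(T) = p + (x₀−p)·cosh(ωT) + (ẋ₀/ω)·sinh(ωT) ⇒ p·(1 − cosh) = x(T) − x₀·cosh − (ẋ₀/ω)·sinh
numerator   = 0.3230 − (-0.1003)·4.159532 − (0.2612/3.0802)·4.037537 = 0.397819
denominator = 1 − 4.159532 = -3.159532
p = 0.397819 / -3.159532 = -0.1259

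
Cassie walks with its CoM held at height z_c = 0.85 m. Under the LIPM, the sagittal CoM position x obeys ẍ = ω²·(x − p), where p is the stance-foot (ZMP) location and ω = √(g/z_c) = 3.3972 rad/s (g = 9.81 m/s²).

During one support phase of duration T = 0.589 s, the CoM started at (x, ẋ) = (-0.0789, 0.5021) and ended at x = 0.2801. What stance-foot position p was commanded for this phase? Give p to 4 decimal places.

p = -0.0147

ωT = 3.3972·0.589 = 2.000951; cosh(ωT) = 3.765646, sinh(ωT) = 3.630439
x(T) = p + (x₀−p)·cosh(ωT) + (ẋ₀/ω)·sinh(ωT) ⇒ p·(1 − cosh) = x(T) − x₀·cosh − (ẋ₀/ω)·sinh
numerator   = 0.2801 − (-0.0789)·3.765646 − (0.5021/3.3972)·3.630439 = 0.040637
denominator = 1 − 3.765646 = -2.765646
p = 0.040637 / -2.765646 = -0.0147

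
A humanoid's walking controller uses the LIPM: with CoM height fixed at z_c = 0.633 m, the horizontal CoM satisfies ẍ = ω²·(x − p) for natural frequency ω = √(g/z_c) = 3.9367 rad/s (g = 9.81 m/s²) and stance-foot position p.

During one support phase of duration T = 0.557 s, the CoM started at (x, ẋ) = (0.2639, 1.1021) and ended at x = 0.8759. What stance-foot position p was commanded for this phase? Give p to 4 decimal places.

ωT = 3.9367·0.557 = 2.192742; cosh(ωT) = 4.535678, sinh(ωT) = 4.424068
x(T) = p + (x₀−p)·cosh(ωT) + (ẋ₀/ω)·sinh(ωT) ⇒ p·(1 − cosh) = x(T) − x₀·cosh − (ẋ₀/ω)·sinh
numerator   = 0.8759 − (0.2639)·4.535678 − (1.1021/3.9367)·4.424068 = -1.559607
denominator = 1 − 4.535678 = -3.535678
p = -1.559607 / -3.535678 = 0.4411

p = 0.4411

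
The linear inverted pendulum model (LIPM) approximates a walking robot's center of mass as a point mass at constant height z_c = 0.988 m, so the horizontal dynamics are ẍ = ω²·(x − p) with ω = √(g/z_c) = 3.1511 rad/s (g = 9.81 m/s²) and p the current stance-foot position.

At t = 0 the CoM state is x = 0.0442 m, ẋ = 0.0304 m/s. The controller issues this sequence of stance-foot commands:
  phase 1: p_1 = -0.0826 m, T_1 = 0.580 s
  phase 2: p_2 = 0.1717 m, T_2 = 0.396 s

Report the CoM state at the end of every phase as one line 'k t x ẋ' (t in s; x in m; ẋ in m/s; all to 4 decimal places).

1 0.5800 0.3511 1.3073
2 0.9760 1.1728 3.3676

phase 1: p=-0.0826, T=0.580, ωT=1.827638, cosh=3.189986, sinh=3.029193; start (x,ẋ)=(0.044200, 0.030400) → end (x,ẋ)=(0.351114, 1.307318)
phase 2: p=0.1717, T=0.396, ωT=1.247836, cosh=1.884961, sinh=1.597836; start (x,ẋ)=(0.351114, 1.307318) → end (x,ẋ)=(1.172794, 3.367584)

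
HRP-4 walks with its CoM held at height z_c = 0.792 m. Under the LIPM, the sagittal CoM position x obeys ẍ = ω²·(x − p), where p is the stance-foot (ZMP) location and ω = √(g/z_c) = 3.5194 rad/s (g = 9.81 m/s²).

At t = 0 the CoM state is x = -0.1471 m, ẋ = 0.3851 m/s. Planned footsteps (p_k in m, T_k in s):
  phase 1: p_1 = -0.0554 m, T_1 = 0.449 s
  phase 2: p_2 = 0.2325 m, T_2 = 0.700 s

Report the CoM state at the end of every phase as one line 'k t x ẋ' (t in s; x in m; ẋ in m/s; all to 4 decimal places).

1 0.4490 -0.0331 0.2243
2 1.1490 -0.9670 -4.1229

phase 1: p=-0.0554, T=0.449, ωT=1.580211, cosh=2.530955, sinh=2.325023; start (x,ẋ)=(-0.147100, 0.385100) → end (x,ẋ)=(-0.033080, 0.224318)
phase 2: p=0.2325, T=0.700, ωT=2.463580, cosh=5.915960, sinh=5.830830; start (x,ẋ)=(-0.033080, 0.224318) → end (x,ẋ)=(-0.967015, -4.122909)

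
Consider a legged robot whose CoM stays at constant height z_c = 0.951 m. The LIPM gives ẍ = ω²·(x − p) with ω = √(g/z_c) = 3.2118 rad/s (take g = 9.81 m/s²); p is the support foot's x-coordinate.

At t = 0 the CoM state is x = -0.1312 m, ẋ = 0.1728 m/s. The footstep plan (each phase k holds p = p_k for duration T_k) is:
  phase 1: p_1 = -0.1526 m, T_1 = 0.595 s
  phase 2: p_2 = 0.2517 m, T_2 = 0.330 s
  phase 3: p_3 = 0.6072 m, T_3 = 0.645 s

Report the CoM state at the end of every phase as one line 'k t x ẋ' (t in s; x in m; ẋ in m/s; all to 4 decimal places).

1 0.5950 0.0992 0.8241
2 0.9250 0.3310 0.7099
3 1.5700 0.3569 -0.6027

phase 1: p=-0.1526, T=0.595, ωT=1.911021, cosh=3.453958, sinh=3.306029; start (x,ẋ)=(-0.131200, 0.172800) → end (x,ẋ)=(0.099184, 0.824076)
phase 2: p=0.2517, T=0.330, ωT=1.059894, cosh=1.616279, sinh=1.269786; start (x,ẋ)=(0.099184, 0.824076) → end (x,ẋ)=(0.330991, 0.709932)
phase 3: p=0.6072, T=0.645, ωT=2.071611, cosh=4.031791, sinh=3.905809; start (x,ẋ)=(0.330991, 0.709932) → end (x,ẋ)=(0.356917, -0.602658)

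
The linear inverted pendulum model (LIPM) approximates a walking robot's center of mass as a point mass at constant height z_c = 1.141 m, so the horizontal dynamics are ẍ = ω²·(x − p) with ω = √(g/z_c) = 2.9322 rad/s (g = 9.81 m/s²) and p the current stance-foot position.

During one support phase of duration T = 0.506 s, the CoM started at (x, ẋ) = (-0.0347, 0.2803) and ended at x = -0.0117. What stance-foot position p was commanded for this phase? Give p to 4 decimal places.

ωT = 2.9322·0.506 = 1.483693; cosh(ωT) = 2.317999, sinh(ωT) = 2.091201
x(T) = p + (x₀−p)·cosh(ωT) + (ẋ₀/ω)·sinh(ωT) ⇒ p·(1 − cosh) = x(T) − x₀·cosh − (ẋ₀/ω)·sinh
numerator   = -0.0117 − (-0.0347)·2.317999 − (0.2803/2.9322)·2.091201 = -0.131171
denominator = 1 − 2.317999 = -1.317999
p = -0.131171 / -1.317999 = 0.0995

p = 0.0995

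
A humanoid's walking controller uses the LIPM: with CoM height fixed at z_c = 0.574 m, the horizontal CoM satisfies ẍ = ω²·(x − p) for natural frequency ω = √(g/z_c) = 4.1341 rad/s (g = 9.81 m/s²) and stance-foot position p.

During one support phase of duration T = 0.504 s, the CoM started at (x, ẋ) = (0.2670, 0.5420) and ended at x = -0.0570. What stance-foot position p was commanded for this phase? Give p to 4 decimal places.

ωT = 4.1341·0.504 = 2.083586; cosh(ωT) = 4.078855, sinh(ωT) = 3.954372
x(T) = p + (x₀−p)·cosh(ωT) + (ẋ₀/ω)·sinh(ωT) ⇒ p·(1 − cosh) = x(T) − x₀·cosh − (ẋ₀/ω)·sinh
numerator   = -0.0570 − (0.2670)·4.078855 − (0.5420/4.1341)·3.954372 = -1.664491
denominator = 1 − 4.078855 = -3.078855
p = -1.664491 / -3.078855 = 0.5406

p = 0.5406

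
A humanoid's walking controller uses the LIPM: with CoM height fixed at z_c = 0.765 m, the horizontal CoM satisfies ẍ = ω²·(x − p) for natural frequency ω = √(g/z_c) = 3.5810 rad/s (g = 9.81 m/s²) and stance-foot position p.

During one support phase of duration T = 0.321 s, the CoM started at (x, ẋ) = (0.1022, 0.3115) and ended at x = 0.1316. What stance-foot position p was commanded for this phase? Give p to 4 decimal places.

ωT = 3.5810·0.321 = 1.149501; cosh(ωT) = 1.736706, sinh(ωT) = 1.419911
x(T) = p + (x₀−p)·cosh(ωT) + (ẋ₀/ω)·sinh(ωT) ⇒ p·(1 − cosh) = x(T) − x₀·cosh − (ẋ₀/ω)·sinh
numerator   = 0.1316 − (0.1022)·1.736706 − (0.3115/3.5810)·1.419911 = -0.169405
denominator = 1 − 1.736706 = -0.736706
p = -0.169405 / -0.736706 = 0.2299

p = 0.2299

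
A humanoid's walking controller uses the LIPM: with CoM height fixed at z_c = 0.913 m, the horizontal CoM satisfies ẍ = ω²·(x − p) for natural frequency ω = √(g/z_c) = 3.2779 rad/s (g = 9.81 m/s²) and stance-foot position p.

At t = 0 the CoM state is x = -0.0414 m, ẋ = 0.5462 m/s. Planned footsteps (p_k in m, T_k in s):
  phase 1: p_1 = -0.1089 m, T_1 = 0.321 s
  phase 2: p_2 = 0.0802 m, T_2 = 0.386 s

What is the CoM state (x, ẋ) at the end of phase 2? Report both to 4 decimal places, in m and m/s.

phase 1: p=-0.1089, T=0.321, ωT=1.052206, cosh=1.606564, sinh=1.257398; start (x,ẋ)=(-0.041400, 0.546200) → end (x,ẋ)=(0.209065, 1.155715)
phase 2: p=0.0802, T=0.386, ωT=1.265269, cosh=1.913105, sinh=1.630942; start (x,ẋ)=(0.209065, 1.155715) → end (x,ẋ)=(0.901766, 2.899923)

x = 0.9018, ẋ = 2.8999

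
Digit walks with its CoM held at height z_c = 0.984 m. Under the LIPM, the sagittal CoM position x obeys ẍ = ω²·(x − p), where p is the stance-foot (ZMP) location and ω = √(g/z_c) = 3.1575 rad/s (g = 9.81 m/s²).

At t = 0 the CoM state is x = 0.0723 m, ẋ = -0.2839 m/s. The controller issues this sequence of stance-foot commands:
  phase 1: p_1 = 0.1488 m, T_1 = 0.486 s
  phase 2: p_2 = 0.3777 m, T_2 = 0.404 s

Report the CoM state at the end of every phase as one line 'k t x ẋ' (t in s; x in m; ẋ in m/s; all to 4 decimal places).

phase 1: p=0.1488, T=0.486, ωT=1.534545, cosh=2.427384, sinh=2.211830; start (x,ẋ)=(0.072300, -0.283900) → end (x,ẋ)=(-0.235767, -1.223399)
phase 2: p=0.3777, T=0.404, ωT=1.275630, cosh=1.930106, sinh=1.650851; start (x,ẋ)=(-0.235767, -1.223399) → end (x,ẋ)=(-1.445992, -5.559024)

1 0.4860 -0.2358 -1.2234
2 0.8900 -1.4460 -5.5590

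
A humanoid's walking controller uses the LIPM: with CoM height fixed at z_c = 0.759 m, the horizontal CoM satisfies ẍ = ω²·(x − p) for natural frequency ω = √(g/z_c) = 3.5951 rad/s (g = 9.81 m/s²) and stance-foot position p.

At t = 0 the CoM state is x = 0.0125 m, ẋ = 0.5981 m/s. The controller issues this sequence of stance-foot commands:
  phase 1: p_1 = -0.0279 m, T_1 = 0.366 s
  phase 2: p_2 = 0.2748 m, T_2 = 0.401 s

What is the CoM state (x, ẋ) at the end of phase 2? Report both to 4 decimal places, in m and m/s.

phase 1: p=-0.0279, T=0.366, ωT=1.315807, cosh=1.998007, sinh=1.729749; start (x,ẋ)=(0.012500, 0.598100) → end (x,ẋ)=(0.340590, 1.446240)
phase 2: p=0.2748, T=0.401, ωT=1.441635, cosh=2.232072, sinh=1.995531; start (x,ẋ)=(0.340590, 1.446240) → end (x,ẋ)=(1.224412, 3.700097)

x = 1.2244, ẋ = 3.7001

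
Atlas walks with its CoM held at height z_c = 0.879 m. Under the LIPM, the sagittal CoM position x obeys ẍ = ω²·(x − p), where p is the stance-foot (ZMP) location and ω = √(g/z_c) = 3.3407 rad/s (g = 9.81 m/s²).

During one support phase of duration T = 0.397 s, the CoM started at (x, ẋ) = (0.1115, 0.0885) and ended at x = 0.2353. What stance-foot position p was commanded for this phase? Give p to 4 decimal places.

ωT = 3.3407·0.397 = 1.326258; cosh(ωT) = 2.016195, sinh(ωT) = 1.750726
x(T) = p + (x₀−p)·cosh(ωT) + (ẋ₀/ω)·sinh(ωT) ⇒ p·(1 − cosh) = x(T) − x₀·cosh − (ẋ₀/ω)·sinh
numerator   = 0.2353 − (0.1115)·2.016195 − (0.0885/3.3407)·1.750726 = -0.035885
denominator = 1 − 2.016195 = -1.016195
p = -0.035885 / -1.016195 = 0.0353

p = 0.0353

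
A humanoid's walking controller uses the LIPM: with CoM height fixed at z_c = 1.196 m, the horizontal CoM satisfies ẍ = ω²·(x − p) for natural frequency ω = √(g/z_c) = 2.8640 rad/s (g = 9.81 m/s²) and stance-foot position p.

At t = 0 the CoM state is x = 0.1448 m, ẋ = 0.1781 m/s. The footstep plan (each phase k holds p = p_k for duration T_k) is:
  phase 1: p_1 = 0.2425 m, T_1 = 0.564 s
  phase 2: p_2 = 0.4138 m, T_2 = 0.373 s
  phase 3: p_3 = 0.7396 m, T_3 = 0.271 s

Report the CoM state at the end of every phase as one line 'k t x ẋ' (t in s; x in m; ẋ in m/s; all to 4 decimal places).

phase 1: p=0.2425, T=0.564, ωT=1.615296, cosh=2.614104, sinh=2.415272; start (x,ẋ)=(0.144800, 0.178100) → end (x,ẋ)=(0.137298, -0.210252)
phase 2: p=0.4138, T=0.373, ωT=1.068272, cosh=1.626974, sinh=1.283372; start (x,ẋ)=(0.137298, -0.210252) → end (x,ẋ)=(-0.130277, -1.358381)
phase 3: p=0.7396, T=0.271, ωT=0.776144, cosh=1.316627, sinh=0.856450; start (x,ẋ)=(-0.130277, -1.358381) → end (x,ẋ)=(-0.811914, -3.922179)

1 0.5640 0.1373 -0.2103
2 0.9370 -0.1303 -1.3584
3 1.2080 -0.8119 -3.9222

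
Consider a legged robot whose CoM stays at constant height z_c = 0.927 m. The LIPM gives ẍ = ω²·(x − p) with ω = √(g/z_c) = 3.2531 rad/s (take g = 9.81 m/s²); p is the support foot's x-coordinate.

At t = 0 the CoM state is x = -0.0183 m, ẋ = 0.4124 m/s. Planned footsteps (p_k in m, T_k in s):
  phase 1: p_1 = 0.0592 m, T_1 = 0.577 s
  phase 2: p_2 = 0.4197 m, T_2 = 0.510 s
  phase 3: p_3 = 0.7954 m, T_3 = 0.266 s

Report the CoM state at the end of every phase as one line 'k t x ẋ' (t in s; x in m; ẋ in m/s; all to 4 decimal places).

phase 1: p=0.0592, T=0.577, ωT=1.877039, cosh=3.343585, sinh=3.190542; start (x,ẋ)=(-0.018300, 0.412400) → end (x,ẋ)=(0.204542, 0.574510)
phase 2: p=0.4197, T=0.510, ωT=1.659081, cosh=2.722397, sinh=2.532083; start (x,ẋ)=(0.204542, 0.574510) → end (x,ẋ)=(0.281129, -0.208241)
phase 3: p=0.7954, T=0.266, ωT=0.865325, cosh=1.398346, sinh=0.977431; start (x,ẋ)=(0.281129, -0.208241) → end (x,ẋ)=(0.013703, -1.926410)

1 0.5770 0.2045 0.5745
2 1.0870 0.2811 -0.2082
3 1.3530 0.0137 -1.9264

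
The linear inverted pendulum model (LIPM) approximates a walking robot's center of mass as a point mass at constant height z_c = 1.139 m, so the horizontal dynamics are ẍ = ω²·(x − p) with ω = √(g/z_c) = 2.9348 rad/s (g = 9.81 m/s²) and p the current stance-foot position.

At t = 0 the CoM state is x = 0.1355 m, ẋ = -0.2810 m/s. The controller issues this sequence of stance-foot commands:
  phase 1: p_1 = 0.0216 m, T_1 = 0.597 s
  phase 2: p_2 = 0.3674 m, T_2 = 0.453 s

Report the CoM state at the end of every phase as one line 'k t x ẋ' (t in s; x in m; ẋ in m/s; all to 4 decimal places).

1 0.5970 0.0921 0.1003
2 1.0500 -0.1291 -1.2169

phase 1: p=0.0216, T=0.597, ωT=1.752076, cosh=2.969986, sinh=2.796573; start (x,ẋ)=(0.135500, -0.281000) → end (x,ẋ)=(0.092116, 0.100255)
phase 2: p=0.3674, T=0.453, ωT=1.329464, cosh=2.021819, sinh=1.757200; start (x,ẋ)=(0.092116, 0.100255) → end (x,ẋ)=(-0.129147, -1.216949)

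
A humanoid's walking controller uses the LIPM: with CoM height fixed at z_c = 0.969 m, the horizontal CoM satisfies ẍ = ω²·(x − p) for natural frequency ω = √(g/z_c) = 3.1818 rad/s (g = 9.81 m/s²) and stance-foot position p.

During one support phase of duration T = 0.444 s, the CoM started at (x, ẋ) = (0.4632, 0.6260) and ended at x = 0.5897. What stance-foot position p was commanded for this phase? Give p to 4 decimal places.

p = 0.6790

ωT = 3.1818·0.444 = 1.412719; cosh(ωT) = 2.175294, sinh(ωT) = 1.931814
x(T) = p + (x₀−p)·cosh(ωT) + (ẋ₀/ω)·sinh(ωT) ⇒ p·(1 − cosh) = x(T) − x₀·cosh − (ẋ₀/ω)·sinh
numerator   = 0.5897 − (0.4632)·2.175294 − (0.6260/3.1818)·1.931814 = -0.797969
denominator = 1 − 2.175294 = -1.175294
p = -0.797969 / -1.175294 = 0.6790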